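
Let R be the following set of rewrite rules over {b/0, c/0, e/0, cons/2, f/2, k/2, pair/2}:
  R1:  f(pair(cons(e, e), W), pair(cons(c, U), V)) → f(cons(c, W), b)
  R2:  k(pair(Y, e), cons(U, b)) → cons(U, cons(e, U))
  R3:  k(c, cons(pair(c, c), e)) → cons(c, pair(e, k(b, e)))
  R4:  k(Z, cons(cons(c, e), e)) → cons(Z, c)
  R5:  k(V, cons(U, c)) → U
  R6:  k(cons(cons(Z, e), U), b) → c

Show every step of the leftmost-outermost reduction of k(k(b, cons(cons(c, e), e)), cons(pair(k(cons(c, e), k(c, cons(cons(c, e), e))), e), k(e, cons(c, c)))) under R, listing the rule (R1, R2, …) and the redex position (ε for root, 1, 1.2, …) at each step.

1. k(k(b, cons(cons(c, e), e)), cons(pair(k(cons(c, e), k(c, cons(cons(c, e), e))), e), k(e, cons(c, c))))  →  k(cons(b, c), cons(pair(k(cons(c, e), k(c, cons(cons(c, e), e))), e), k(e, cons(c, c))))   [R4 at 1]
2. k(cons(b, c), cons(pair(k(cons(c, e), k(c, cons(cons(c, e), e))), e), k(e, cons(c, c))))  →  k(cons(b, c), cons(pair(k(cons(c, e), cons(c, c)), e), k(e, cons(c, c))))   [R4 at 2.1.1.2]
3. k(cons(b, c), cons(pair(k(cons(c, e), cons(c, c)), e), k(e, cons(c, c))))  →  k(cons(b, c), cons(pair(c, e), k(e, cons(c, c))))   [R5 at 2.1.1]
4. k(cons(b, c), cons(pair(c, e), k(e, cons(c, c))))  →  k(cons(b, c), cons(pair(c, e), c))   [R5 at 2.2]
5. k(cons(b, c), cons(pair(c, e), c))  →  pair(c, e)   [R5 at ε]

pair(c, e)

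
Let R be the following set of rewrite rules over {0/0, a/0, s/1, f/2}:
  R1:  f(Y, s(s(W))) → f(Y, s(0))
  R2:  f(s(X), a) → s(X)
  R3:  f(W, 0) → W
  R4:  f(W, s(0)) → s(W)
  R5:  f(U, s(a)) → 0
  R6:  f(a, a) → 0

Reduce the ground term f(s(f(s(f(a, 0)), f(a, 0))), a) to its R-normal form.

s(s(a))

1. f(s(f(s(f(a, 0)), f(a, 0))), a)  →  s(f(s(f(a, 0)), f(a, 0)))   [R2 at ε]
2. s(f(s(f(a, 0)), f(a, 0)))  →  s(f(s(a), f(a, 0)))   [R3 at 1.1.1]
3. s(f(s(a), f(a, 0)))  →  s(f(s(a), a))   [R3 at 1.2]
4. s(f(s(a), a))  →  s(s(a))   [R2 at 1]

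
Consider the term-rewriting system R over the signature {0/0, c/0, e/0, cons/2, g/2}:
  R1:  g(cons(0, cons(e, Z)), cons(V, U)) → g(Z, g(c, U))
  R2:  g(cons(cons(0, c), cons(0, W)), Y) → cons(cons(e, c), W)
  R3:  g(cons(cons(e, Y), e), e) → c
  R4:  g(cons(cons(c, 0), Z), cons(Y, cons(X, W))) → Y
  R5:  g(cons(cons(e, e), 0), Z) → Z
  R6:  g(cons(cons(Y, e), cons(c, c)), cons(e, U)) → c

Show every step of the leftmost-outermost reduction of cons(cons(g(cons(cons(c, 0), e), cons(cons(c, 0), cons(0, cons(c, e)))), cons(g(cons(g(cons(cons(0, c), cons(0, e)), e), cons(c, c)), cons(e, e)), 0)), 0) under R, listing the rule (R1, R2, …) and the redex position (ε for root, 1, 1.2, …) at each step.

1. cons(cons(g(cons(cons(c, 0), e), cons(cons(c, 0), cons(0, cons(c, e)))), cons(g(cons(g(cons(cons(0, c), cons(0, e)), e), cons(c, c)), cons(e, e)), 0)), 0)  →  cons(cons(cons(c, 0), cons(g(cons(g(cons(cons(0, c), cons(0, e)), e), cons(c, c)), cons(e, e)), 0)), 0)   [R4 at 1.1]
2. cons(cons(cons(c, 0), cons(g(cons(g(cons(cons(0, c), cons(0, e)), e), cons(c, c)), cons(e, e)), 0)), 0)  →  cons(cons(cons(c, 0), cons(g(cons(cons(cons(e, c), e), cons(c, c)), cons(e, e)), 0)), 0)   [R2 at 1.2.1.1.1]
3. cons(cons(cons(c, 0), cons(g(cons(cons(cons(e, c), e), cons(c, c)), cons(e, e)), 0)), 0)  →  cons(cons(cons(c, 0), cons(c, 0)), 0)   [R6 at 1.2.1]

cons(cons(cons(c, 0), cons(c, 0)), 0)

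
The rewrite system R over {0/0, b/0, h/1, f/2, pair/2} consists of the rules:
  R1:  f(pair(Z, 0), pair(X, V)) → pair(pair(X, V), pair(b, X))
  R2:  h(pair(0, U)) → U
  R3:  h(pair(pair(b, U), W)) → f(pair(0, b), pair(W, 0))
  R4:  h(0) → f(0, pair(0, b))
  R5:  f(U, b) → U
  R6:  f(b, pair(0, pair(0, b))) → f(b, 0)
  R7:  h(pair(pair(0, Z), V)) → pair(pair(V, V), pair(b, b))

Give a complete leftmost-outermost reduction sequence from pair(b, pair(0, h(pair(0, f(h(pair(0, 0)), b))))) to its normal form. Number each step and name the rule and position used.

1. pair(b, pair(0, h(pair(0, f(h(pair(0, 0)), b)))))  →  pair(b, pair(0, f(h(pair(0, 0)), b)))   [R2 at 2.2]
2. pair(b, pair(0, f(h(pair(0, 0)), b)))  →  pair(b, pair(0, h(pair(0, 0))))   [R5 at 2.2]
3. pair(b, pair(0, h(pair(0, 0))))  →  pair(b, pair(0, 0))   [R2 at 2.2]

pair(b, pair(0, 0))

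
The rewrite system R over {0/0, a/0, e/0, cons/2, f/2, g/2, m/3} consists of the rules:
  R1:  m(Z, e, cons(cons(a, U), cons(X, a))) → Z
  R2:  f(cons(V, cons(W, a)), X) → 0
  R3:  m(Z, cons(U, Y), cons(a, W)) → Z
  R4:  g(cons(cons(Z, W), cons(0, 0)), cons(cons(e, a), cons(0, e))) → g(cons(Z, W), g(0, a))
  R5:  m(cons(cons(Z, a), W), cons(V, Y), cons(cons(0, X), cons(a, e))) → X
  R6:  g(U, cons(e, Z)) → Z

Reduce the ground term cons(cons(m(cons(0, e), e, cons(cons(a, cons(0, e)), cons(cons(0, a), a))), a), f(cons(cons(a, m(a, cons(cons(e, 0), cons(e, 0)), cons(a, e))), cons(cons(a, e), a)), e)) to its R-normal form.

1. cons(cons(m(cons(0, e), e, cons(cons(a, cons(0, e)), cons(cons(0, a), a))), a), f(cons(cons(a, m(a, cons(cons(e, 0), cons(e, 0)), cons(a, e))), cons(cons(a, e), a)), e))  →  cons(cons(cons(0, e), a), f(cons(cons(a, m(a, cons(cons(e, 0), cons(e, 0)), cons(a, e))), cons(cons(a, e), a)), e))   [R1 at 1.1]
2. cons(cons(cons(0, e), a), f(cons(cons(a, m(a, cons(cons(e, 0), cons(e, 0)), cons(a, e))), cons(cons(a, e), a)), e))  →  cons(cons(cons(0, e), a), 0)   [R2 at 2]

cons(cons(cons(0, e), a), 0)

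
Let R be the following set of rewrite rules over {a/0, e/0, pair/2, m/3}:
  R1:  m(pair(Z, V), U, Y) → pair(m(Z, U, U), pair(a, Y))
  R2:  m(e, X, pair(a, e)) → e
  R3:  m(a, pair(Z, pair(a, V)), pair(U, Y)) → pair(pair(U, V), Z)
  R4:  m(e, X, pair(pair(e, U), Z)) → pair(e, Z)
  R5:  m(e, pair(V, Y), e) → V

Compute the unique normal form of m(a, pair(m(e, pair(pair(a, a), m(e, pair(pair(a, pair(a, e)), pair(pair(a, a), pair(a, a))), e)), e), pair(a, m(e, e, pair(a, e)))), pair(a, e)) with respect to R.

pair(pair(a, e), pair(a, a))

1. m(a, pair(m(e, pair(pair(a, a), m(e, pair(pair(a, pair(a, e)), pair(pair(a, a), pair(a, a))), e)), e), pair(a, m(e, e, pair(a, e)))), pair(a, e))  →  pair(pair(a, m(e, e, pair(a, e))), m(e, pair(pair(a, a), m(e, pair(pair(a, pair(a, e)), pair(pair(a, a), pair(a, a))), e)), e))   [R3 at ε]
2. pair(pair(a, m(e, e, pair(a, e))), m(e, pair(pair(a, a), m(e, pair(pair(a, pair(a, e)), pair(pair(a, a), pair(a, a))), e)), e))  →  pair(pair(a, e), m(e, pair(pair(a, a), m(e, pair(pair(a, pair(a, e)), pair(pair(a, a), pair(a, a))), e)), e))   [R2 at 1.2]
3. pair(pair(a, e), m(e, pair(pair(a, a), m(e, pair(pair(a, pair(a, e)), pair(pair(a, a), pair(a, a))), e)), e))  →  pair(pair(a, e), pair(a, a))   [R5 at 2]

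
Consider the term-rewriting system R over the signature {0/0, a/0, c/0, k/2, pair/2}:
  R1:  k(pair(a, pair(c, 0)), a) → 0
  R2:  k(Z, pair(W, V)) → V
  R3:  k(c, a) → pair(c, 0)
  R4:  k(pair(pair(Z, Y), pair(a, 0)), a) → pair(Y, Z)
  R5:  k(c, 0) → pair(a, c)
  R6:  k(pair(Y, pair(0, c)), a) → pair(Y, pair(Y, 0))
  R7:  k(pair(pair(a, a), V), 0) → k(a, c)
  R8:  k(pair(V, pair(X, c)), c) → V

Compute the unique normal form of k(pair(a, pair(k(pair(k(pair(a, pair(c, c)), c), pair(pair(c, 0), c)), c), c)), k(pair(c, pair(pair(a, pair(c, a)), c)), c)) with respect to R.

1. k(pair(a, pair(k(pair(k(pair(a, pair(c, c)), c), pair(pair(c, 0), c)), c), c)), k(pair(c, pair(pair(a, pair(c, a)), c)), c))  →  k(pair(a, pair(k(pair(a, pair(c, c)), c), c)), k(pair(c, pair(pair(a, pair(c, a)), c)), c))   [R8 at 1.2.1]
2. k(pair(a, pair(k(pair(a, pair(c, c)), c), c)), k(pair(c, pair(pair(a, pair(c, a)), c)), c))  →  k(pair(a, pair(a, c)), k(pair(c, pair(pair(a, pair(c, a)), c)), c))   [R8 at 1.2.1]
3. k(pair(a, pair(a, c)), k(pair(c, pair(pair(a, pair(c, a)), c)), c))  →  k(pair(a, pair(a, c)), c)   [R8 at 2]
4. k(pair(a, pair(a, c)), c)  →  a   [R8 at ε]

a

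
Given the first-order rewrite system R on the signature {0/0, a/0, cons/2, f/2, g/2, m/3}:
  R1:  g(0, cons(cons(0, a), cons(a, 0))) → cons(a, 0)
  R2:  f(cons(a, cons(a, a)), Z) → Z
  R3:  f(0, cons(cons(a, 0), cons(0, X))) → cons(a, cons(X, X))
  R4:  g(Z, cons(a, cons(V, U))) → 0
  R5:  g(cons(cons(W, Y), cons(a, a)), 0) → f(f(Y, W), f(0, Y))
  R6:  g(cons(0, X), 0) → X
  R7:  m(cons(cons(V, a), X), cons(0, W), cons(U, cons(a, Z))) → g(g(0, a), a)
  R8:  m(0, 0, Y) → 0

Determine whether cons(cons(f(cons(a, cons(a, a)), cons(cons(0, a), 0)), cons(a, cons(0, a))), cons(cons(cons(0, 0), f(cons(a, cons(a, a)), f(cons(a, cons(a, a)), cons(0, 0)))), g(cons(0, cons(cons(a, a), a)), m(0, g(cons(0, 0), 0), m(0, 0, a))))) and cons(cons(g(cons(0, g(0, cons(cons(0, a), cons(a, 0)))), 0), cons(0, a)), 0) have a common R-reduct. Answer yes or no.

Reduce t₁ = cons(cons(f(cons(a, cons(a, a)), cons(cons(0, a), 0)), cons(a, cons(0, a))), cons(cons(cons(0, 0), f(cons(a, cons(a, a)), f(cons(a, cons(a, a)), cons(0, 0)))), g(cons(0, cons(cons(a, a), a)), m(0, g(cons(0, 0), 0), m(0, 0, a))))):
1. cons(cons(f(cons(a, cons(a, a)), cons(cons(0, a), 0)), cons(a, cons(0, a))), cons(cons(cons(0, 0), f(cons(a, cons(a, a)), f(cons(a, cons(a, a)), cons(0, 0)))), g(cons(0, cons(cons(a, a), a)), m(0, g(cons(0, 0), 0), m(0, 0, a)))))  →  cons(cons(cons(cons(0, a), 0), cons(a, cons(0, a))), cons(cons(cons(0, 0), f(cons(a, cons(a, a)), f(cons(a, cons(a, a)), cons(0, 0)))), g(cons(0, cons(cons(a, a), a)), m(0, g(cons(0, 0), 0), m(0, 0, a)))))   [R2 at 1.1]
2. cons(cons(cons(cons(0, a), 0), cons(a, cons(0, a))), cons(cons(cons(0, 0), f(cons(a, cons(a, a)), f(cons(a, cons(a, a)), cons(0, 0)))), g(cons(0, cons(cons(a, a), a)), m(0, g(cons(0, 0), 0), m(0, 0, a)))))  →  cons(cons(cons(cons(0, a), 0), cons(a, cons(0, a))), cons(cons(cons(0, 0), f(cons(a, cons(a, a)), cons(0, 0))), g(cons(0, cons(cons(a, a), a)), m(0, g(cons(0, 0), 0), m(0, 0, a)))))   [R2 at 2.1.2]
3. cons(cons(cons(cons(0, a), 0), cons(a, cons(0, a))), cons(cons(cons(0, 0), f(cons(a, cons(a, a)), cons(0, 0))), g(cons(0, cons(cons(a, a), a)), m(0, g(cons(0, 0), 0), m(0, 0, a)))))  →  cons(cons(cons(cons(0, a), 0), cons(a, cons(0, a))), cons(cons(cons(0, 0), cons(0, 0)), g(cons(0, cons(cons(a, a), a)), m(0, g(cons(0, 0), 0), m(0, 0, a)))))   [R2 at 2.1.2]
4. cons(cons(cons(cons(0, a), 0), cons(a, cons(0, a))), cons(cons(cons(0, 0), cons(0, 0)), g(cons(0, cons(cons(a, a), a)), m(0, g(cons(0, 0), 0), m(0, 0, a)))))  →  cons(cons(cons(cons(0, a), 0), cons(a, cons(0, a))), cons(cons(cons(0, 0), cons(0, 0)), g(cons(0, cons(cons(a, a), a)), m(0, 0, m(0, 0, a)))))   [R6 at 2.2.2.2]
5. cons(cons(cons(cons(0, a), 0), cons(a, cons(0, a))), cons(cons(cons(0, 0), cons(0, 0)), g(cons(0, cons(cons(a, a), a)), m(0, 0, m(0, 0, a)))))  →  cons(cons(cons(cons(0, a), 0), cons(a, cons(0, a))), cons(cons(cons(0, 0), cons(0, 0)), g(cons(0, cons(cons(a, a), a)), 0)))   [R8 at 2.2.2]
6. cons(cons(cons(cons(0, a), 0), cons(a, cons(0, a))), cons(cons(cons(0, 0), cons(0, 0)), g(cons(0, cons(cons(a, a), a)), 0)))  →  cons(cons(cons(cons(0, a), 0), cons(a, cons(0, a))), cons(cons(cons(0, 0), cons(0, 0)), cons(cons(a, a), a)))   [R6 at 2.2]

Reduce t₂ = cons(cons(g(cons(0, g(0, cons(cons(0, a), cons(a, 0)))), 0), cons(0, a)), 0):
1. cons(cons(g(cons(0, g(0, cons(cons(0, a), cons(a, 0)))), 0), cons(0, a)), 0)  →  cons(cons(g(0, cons(cons(0, a), cons(a, 0))), cons(0, a)), 0)   [R6 at 1.1]
2. cons(cons(g(0, cons(cons(0, a), cons(a, 0))), cons(0, a)), 0)  →  cons(cons(cons(a, 0), cons(0, a)), 0)   [R1 at 1.1]

no — NF(t₁) = cons(cons(cons(cons(0, a), 0), cons(a, cons(0, a))), cons(cons(cons(0, 0), cons(0, 0)), cons(cons(a, a), a))), NF(t₂) = cons(cons(cons(a, 0), cons(0, a)), 0)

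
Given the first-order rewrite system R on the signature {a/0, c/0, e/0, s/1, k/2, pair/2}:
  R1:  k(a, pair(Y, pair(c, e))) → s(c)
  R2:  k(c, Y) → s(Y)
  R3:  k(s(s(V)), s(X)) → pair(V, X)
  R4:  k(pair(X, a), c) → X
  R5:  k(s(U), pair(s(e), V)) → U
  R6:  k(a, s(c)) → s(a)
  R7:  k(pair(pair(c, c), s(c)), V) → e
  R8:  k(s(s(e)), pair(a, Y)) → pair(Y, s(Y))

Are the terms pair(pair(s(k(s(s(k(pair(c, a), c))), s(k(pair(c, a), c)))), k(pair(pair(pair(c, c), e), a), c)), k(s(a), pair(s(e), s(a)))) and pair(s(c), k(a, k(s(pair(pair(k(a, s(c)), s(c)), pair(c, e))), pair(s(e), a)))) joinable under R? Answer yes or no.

Reduce t₁ = pair(pair(s(k(s(s(k(pair(c, a), c))), s(k(pair(c, a), c)))), k(pair(pair(pair(c, c), e), a), c)), k(s(a), pair(s(e), s(a)))):
1. pair(pair(s(k(s(s(k(pair(c, a), c))), s(k(pair(c, a), c)))), k(pair(pair(pair(c, c), e), a), c)), k(s(a), pair(s(e), s(a))))  →  pair(pair(s(pair(k(pair(c, a), c), k(pair(c, a), c))), k(pair(pair(pair(c, c), e), a), c)), k(s(a), pair(s(e), s(a))))   [R3 at 1.1.1]
2. pair(pair(s(pair(k(pair(c, a), c), k(pair(c, a), c))), k(pair(pair(pair(c, c), e), a), c)), k(s(a), pair(s(e), s(a))))  →  pair(pair(s(pair(c, k(pair(c, a), c))), k(pair(pair(pair(c, c), e), a), c)), k(s(a), pair(s(e), s(a))))   [R4 at 1.1.1.1]
3. pair(pair(s(pair(c, k(pair(c, a), c))), k(pair(pair(pair(c, c), e), a), c)), k(s(a), pair(s(e), s(a))))  →  pair(pair(s(pair(c, c)), k(pair(pair(pair(c, c), e), a), c)), k(s(a), pair(s(e), s(a))))   [R4 at 1.1.1.2]
4. pair(pair(s(pair(c, c)), k(pair(pair(pair(c, c), e), a), c)), k(s(a), pair(s(e), s(a))))  →  pair(pair(s(pair(c, c)), pair(pair(c, c), e)), k(s(a), pair(s(e), s(a))))   [R4 at 1.2]
5. pair(pair(s(pair(c, c)), pair(pair(c, c), e)), k(s(a), pair(s(e), s(a))))  →  pair(pair(s(pair(c, c)), pair(pair(c, c), e)), a)   [R5 at 2]

Reduce t₂ = pair(s(c), k(a, k(s(pair(pair(k(a, s(c)), s(c)), pair(c, e))), pair(s(e), a)))):
1. pair(s(c), k(a, k(s(pair(pair(k(a, s(c)), s(c)), pair(c, e))), pair(s(e), a))))  →  pair(s(c), k(a, pair(pair(k(a, s(c)), s(c)), pair(c, e))))   [R5 at 2.2]
2. pair(s(c), k(a, pair(pair(k(a, s(c)), s(c)), pair(c, e))))  →  pair(s(c), s(c))   [R1 at 2]

no — NF(t₁) = pair(pair(s(pair(c, c)), pair(pair(c, c), e)), a), NF(t₂) = pair(s(c), s(c))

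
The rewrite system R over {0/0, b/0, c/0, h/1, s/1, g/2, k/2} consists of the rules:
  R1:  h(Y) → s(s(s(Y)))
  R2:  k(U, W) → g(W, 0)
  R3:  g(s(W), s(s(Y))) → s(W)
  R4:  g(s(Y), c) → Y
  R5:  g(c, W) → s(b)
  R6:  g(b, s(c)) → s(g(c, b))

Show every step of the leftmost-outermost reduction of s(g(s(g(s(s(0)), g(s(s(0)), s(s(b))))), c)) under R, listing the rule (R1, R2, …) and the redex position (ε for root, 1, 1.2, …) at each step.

1. s(g(s(g(s(s(0)), g(s(s(0)), s(s(b))))), c))  →  s(g(s(s(0)), g(s(s(0)), s(s(b)))))   [R4 at 1]
2. s(g(s(s(0)), g(s(s(0)), s(s(b)))))  →  s(g(s(s(0)), s(s(0))))   [R3 at 1.2]
3. s(g(s(s(0)), s(s(0))))  →  s(s(s(0)))   [R3 at 1]

s(s(s(0)))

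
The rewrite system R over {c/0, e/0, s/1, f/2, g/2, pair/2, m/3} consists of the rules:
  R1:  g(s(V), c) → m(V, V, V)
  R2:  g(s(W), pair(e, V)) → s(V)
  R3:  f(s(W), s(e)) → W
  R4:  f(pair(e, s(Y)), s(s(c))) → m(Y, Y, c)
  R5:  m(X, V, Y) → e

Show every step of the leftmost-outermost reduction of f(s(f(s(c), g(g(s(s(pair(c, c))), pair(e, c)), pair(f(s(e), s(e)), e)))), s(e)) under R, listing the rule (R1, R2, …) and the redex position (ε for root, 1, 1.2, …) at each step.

1. f(s(f(s(c), g(g(s(s(pair(c, c))), pair(e, c)), pair(f(s(e), s(e)), e)))), s(e))  →  f(s(c), g(g(s(s(pair(c, c))), pair(e, c)), pair(f(s(e), s(e)), e)))   [R3 at ε]
2. f(s(c), g(g(s(s(pair(c, c))), pair(e, c)), pair(f(s(e), s(e)), e)))  →  f(s(c), g(s(c), pair(f(s(e), s(e)), e)))   [R2 at 2.1]
3. f(s(c), g(s(c), pair(f(s(e), s(e)), e)))  →  f(s(c), g(s(c), pair(e, e)))   [R3 at 2.2.1]
4. f(s(c), g(s(c), pair(e, e)))  →  f(s(c), s(e))   [R2 at 2]
5. f(s(c), s(e))  →  c   [R3 at ε]

c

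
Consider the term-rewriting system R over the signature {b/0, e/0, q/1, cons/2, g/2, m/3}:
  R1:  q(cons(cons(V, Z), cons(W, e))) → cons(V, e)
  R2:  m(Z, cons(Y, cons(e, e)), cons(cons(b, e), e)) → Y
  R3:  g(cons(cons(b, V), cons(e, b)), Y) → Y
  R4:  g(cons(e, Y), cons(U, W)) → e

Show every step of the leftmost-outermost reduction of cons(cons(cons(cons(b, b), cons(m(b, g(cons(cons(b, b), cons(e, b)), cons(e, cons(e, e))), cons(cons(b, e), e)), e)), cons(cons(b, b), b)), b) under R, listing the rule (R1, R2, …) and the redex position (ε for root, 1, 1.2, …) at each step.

cons(cons(cons(cons(b, b), cons(e, e)), cons(cons(b, b), b)), b)

1. cons(cons(cons(cons(b, b), cons(m(b, g(cons(cons(b, b), cons(e, b)), cons(e, cons(e, e))), cons(cons(b, e), e)), e)), cons(cons(b, b), b)), b)  →  cons(cons(cons(cons(b, b), cons(m(b, cons(e, cons(e, e)), cons(cons(b, e), e)), e)), cons(cons(b, b), b)), b)   [R3 at 1.1.2.1.2]
2. cons(cons(cons(cons(b, b), cons(m(b, cons(e, cons(e, e)), cons(cons(b, e), e)), e)), cons(cons(b, b), b)), b)  →  cons(cons(cons(cons(b, b), cons(e, e)), cons(cons(b, b), b)), b)   [R2 at 1.1.2.1]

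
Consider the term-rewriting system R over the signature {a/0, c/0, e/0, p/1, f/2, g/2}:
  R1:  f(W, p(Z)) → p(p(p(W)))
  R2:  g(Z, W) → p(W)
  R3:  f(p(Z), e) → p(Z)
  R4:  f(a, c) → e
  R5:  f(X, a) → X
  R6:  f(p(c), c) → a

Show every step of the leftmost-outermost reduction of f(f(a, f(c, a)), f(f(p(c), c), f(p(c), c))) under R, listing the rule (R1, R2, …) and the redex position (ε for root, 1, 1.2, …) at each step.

e

1. f(f(a, f(c, a)), f(f(p(c), c), f(p(c), c)))  →  f(f(a, c), f(f(p(c), c), f(p(c), c)))   [R5 at 1.2]
2. f(f(a, c), f(f(p(c), c), f(p(c), c)))  →  f(e, f(f(p(c), c), f(p(c), c)))   [R4 at 1]
3. f(e, f(f(p(c), c), f(p(c), c)))  →  f(e, f(a, f(p(c), c)))   [R6 at 2.1]
4. f(e, f(a, f(p(c), c)))  →  f(e, f(a, a))   [R6 at 2.2]
5. f(e, f(a, a))  →  f(e, a)   [R5 at 2]
6. f(e, a)  →  e   [R5 at ε]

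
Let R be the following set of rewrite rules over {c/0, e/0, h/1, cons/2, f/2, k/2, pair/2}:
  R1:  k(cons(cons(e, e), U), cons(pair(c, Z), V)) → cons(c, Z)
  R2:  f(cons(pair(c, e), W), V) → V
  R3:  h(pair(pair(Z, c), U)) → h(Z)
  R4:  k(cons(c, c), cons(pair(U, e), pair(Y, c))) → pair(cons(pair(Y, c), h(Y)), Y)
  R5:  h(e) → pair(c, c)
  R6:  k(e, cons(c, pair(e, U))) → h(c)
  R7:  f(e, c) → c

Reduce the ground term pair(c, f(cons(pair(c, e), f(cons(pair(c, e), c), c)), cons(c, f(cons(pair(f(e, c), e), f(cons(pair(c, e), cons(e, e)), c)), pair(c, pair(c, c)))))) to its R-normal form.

1. pair(c, f(cons(pair(c, e), f(cons(pair(c, e), c), c)), cons(c, f(cons(pair(f(e, c), e), f(cons(pair(c, e), cons(e, e)), c)), pair(c, pair(c, c))))))  →  pair(c, cons(c, f(cons(pair(f(e, c), e), f(cons(pair(c, e), cons(e, e)), c)), pair(c, pair(c, c)))))   [R2 at 2]
2. pair(c, cons(c, f(cons(pair(f(e, c), e), f(cons(pair(c, e), cons(e, e)), c)), pair(c, pair(c, c)))))  →  pair(c, cons(c, f(cons(pair(c, e), f(cons(pair(c, e), cons(e, e)), c)), pair(c, pair(c, c)))))   [R7 at 2.2.1.1.1]
3. pair(c, cons(c, f(cons(pair(c, e), f(cons(pair(c, e), cons(e, e)), c)), pair(c, pair(c, c)))))  →  pair(c, cons(c, pair(c, pair(c, c))))   [R2 at 2.2]

pair(c, cons(c, pair(c, pair(c, c))))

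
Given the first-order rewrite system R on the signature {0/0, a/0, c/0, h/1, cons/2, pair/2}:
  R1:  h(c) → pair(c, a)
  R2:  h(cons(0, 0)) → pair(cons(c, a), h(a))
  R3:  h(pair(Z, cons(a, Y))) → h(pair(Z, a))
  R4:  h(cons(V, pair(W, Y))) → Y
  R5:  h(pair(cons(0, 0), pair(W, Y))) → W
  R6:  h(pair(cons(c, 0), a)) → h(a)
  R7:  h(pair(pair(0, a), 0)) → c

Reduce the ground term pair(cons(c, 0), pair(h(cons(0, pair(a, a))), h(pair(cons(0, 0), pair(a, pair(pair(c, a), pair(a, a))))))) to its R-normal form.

pair(cons(c, 0), pair(a, a))

1. pair(cons(c, 0), pair(h(cons(0, pair(a, a))), h(pair(cons(0, 0), pair(a, pair(pair(c, a), pair(a, a)))))))  →  pair(cons(c, 0), pair(a, h(pair(cons(0, 0), pair(a, pair(pair(c, a), pair(a, a)))))))   [R4 at 2.1]
2. pair(cons(c, 0), pair(a, h(pair(cons(0, 0), pair(a, pair(pair(c, a), pair(a, a)))))))  →  pair(cons(c, 0), pair(a, a))   [R5 at 2.2]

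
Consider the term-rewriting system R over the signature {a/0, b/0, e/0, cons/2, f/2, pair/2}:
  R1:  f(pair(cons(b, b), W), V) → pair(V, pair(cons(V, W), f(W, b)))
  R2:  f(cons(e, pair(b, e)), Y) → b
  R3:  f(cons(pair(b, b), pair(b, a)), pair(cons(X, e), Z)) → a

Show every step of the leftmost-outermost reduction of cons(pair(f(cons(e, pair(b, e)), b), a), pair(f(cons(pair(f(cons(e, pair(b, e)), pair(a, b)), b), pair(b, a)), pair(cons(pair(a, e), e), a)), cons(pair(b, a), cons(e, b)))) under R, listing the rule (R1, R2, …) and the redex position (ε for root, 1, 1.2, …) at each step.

cons(pair(b, a), pair(a, cons(pair(b, a), cons(e, b))))

1. cons(pair(f(cons(e, pair(b, e)), b), a), pair(f(cons(pair(f(cons(e, pair(b, e)), pair(a, b)), b), pair(b, a)), pair(cons(pair(a, e), e), a)), cons(pair(b, a), cons(e, b))))  →  cons(pair(b, a), pair(f(cons(pair(f(cons(e, pair(b, e)), pair(a, b)), b), pair(b, a)), pair(cons(pair(a, e), e), a)), cons(pair(b, a), cons(e, b))))   [R2 at 1.1]
2. cons(pair(b, a), pair(f(cons(pair(f(cons(e, pair(b, e)), pair(a, b)), b), pair(b, a)), pair(cons(pair(a, e), e), a)), cons(pair(b, a), cons(e, b))))  →  cons(pair(b, a), pair(f(cons(pair(b, b), pair(b, a)), pair(cons(pair(a, e), e), a)), cons(pair(b, a), cons(e, b))))   [R2 at 2.1.1.1.1]
3. cons(pair(b, a), pair(f(cons(pair(b, b), pair(b, a)), pair(cons(pair(a, e), e), a)), cons(pair(b, a), cons(e, b))))  →  cons(pair(b, a), pair(a, cons(pair(b, a), cons(e, b))))   [R3 at 2.1]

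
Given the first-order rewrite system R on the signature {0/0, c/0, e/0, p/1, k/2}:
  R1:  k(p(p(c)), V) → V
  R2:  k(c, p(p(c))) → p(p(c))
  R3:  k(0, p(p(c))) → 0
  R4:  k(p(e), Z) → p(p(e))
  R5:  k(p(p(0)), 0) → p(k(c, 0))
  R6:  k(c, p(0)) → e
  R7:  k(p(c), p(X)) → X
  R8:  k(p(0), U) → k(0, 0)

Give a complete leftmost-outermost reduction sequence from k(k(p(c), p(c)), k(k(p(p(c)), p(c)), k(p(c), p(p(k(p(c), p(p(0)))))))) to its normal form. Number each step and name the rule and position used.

1. k(k(p(c), p(c)), k(k(p(p(c)), p(c)), k(p(c), p(p(k(p(c), p(p(0))))))))  →  k(c, k(k(p(p(c)), p(c)), k(p(c), p(p(k(p(c), p(p(0))))))))   [R7 at 1]
2. k(c, k(k(p(p(c)), p(c)), k(p(c), p(p(k(p(c), p(p(0))))))))  →  k(c, k(p(c), k(p(c), p(p(k(p(c), p(p(0))))))))   [R1 at 2.1]
3. k(c, k(p(c), k(p(c), p(p(k(p(c), p(p(0))))))))  →  k(c, k(p(c), p(k(p(c), p(p(0))))))   [R7 at 2.2]
4. k(c, k(p(c), p(k(p(c), p(p(0))))))  →  k(c, k(p(c), p(p(0))))   [R7 at 2]
5. k(c, k(p(c), p(p(0))))  →  k(c, p(0))   [R7 at 2]
6. k(c, p(0))  →  e   [R6 at ε]

e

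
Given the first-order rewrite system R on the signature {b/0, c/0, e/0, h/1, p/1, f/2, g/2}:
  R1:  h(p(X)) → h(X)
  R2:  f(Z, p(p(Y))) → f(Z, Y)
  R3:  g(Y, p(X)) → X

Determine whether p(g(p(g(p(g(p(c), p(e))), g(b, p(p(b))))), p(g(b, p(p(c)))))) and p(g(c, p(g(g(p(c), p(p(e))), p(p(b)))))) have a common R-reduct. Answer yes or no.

Reduce t₁ = p(g(p(g(p(g(p(c), p(e))), g(b, p(p(b))))), p(g(b, p(p(c)))))):
1. p(g(p(g(p(g(p(c), p(e))), g(b, p(p(b))))), p(g(b, p(p(c))))))  →  p(g(b, p(p(c))))   [R3 at 1]
2. p(g(b, p(p(c))))  →  p(p(c))   [R3 at 1]

Reduce t₂ = p(g(c, p(g(g(p(c), p(p(e))), p(p(b)))))):
1. p(g(c, p(g(g(p(c), p(p(e))), p(p(b))))))  →  p(g(g(p(c), p(p(e))), p(p(b))))   [R3 at 1]
2. p(g(g(p(c), p(p(e))), p(p(b))))  →  p(p(b))   [R3 at 1]

no — NF(t₁) = p(p(c)), NF(t₂) = p(p(b))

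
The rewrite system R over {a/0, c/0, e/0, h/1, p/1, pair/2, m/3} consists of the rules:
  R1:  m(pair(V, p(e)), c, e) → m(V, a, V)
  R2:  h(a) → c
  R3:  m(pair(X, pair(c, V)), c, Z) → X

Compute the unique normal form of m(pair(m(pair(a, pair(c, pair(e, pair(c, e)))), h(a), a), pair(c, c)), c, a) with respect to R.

a

1. m(pair(m(pair(a, pair(c, pair(e, pair(c, e)))), h(a), a), pair(c, c)), c, a)  →  m(pair(a, pair(c, pair(e, pair(c, e)))), h(a), a)   [R3 at ε]
2. m(pair(a, pair(c, pair(e, pair(c, e)))), h(a), a)  →  m(pair(a, pair(c, pair(e, pair(c, e)))), c, a)   [R2 at 2]
3. m(pair(a, pair(c, pair(e, pair(c, e)))), c, a)  →  a   [R3 at ε]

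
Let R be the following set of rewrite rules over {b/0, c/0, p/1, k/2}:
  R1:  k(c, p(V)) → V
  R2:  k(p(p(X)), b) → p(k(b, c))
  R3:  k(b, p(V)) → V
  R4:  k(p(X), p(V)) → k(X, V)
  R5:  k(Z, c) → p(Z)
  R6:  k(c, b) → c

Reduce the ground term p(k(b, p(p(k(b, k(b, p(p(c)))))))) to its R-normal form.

1. p(k(b, p(p(k(b, k(b, p(p(c))))))))  →  p(p(k(b, k(b, p(p(c))))))   [R3 at 1]
2. p(p(k(b, k(b, p(p(c))))))  →  p(p(k(b, p(c))))   [R3 at 1.1.2]
3. p(p(k(b, p(c))))  →  p(p(c))   [R3 at 1.1]

p(p(c))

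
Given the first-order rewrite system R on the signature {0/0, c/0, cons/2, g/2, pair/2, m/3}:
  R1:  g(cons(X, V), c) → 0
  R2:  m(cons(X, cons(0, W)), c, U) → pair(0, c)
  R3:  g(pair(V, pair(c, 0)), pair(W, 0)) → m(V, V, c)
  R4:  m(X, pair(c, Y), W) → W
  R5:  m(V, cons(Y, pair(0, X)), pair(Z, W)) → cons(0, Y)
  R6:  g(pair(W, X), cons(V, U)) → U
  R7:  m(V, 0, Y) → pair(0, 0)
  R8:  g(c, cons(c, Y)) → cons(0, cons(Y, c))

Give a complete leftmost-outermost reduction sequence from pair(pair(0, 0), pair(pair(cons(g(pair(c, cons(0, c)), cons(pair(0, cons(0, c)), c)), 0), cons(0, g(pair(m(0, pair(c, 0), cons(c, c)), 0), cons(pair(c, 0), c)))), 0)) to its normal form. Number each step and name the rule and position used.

1. pair(pair(0, 0), pair(pair(cons(g(pair(c, cons(0, c)), cons(pair(0, cons(0, c)), c)), 0), cons(0, g(pair(m(0, pair(c, 0), cons(c, c)), 0), cons(pair(c, 0), c)))), 0))  →  pair(pair(0, 0), pair(pair(cons(c, 0), cons(0, g(pair(m(0, pair(c, 0), cons(c, c)), 0), cons(pair(c, 0), c)))), 0))   [R6 at 2.1.1.1]
2. pair(pair(0, 0), pair(pair(cons(c, 0), cons(0, g(pair(m(0, pair(c, 0), cons(c, c)), 0), cons(pair(c, 0), c)))), 0))  →  pair(pair(0, 0), pair(pair(cons(c, 0), cons(0, c)), 0))   [R6 at 2.1.2.2]

pair(pair(0, 0), pair(pair(cons(c, 0), cons(0, c)), 0))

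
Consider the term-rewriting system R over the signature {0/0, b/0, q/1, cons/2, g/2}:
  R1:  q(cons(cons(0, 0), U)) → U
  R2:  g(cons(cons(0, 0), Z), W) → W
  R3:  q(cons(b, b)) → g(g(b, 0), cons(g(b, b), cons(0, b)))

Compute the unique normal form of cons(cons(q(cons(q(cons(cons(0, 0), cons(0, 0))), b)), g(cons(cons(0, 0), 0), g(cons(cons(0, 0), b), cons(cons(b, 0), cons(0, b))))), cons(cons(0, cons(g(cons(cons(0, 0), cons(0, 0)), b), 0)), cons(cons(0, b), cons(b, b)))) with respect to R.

cons(cons(b, cons(cons(b, 0), cons(0, b))), cons(cons(0, cons(b, 0)), cons(cons(0, b), cons(b, b))))

1. cons(cons(q(cons(q(cons(cons(0, 0), cons(0, 0))), b)), g(cons(cons(0, 0), 0), g(cons(cons(0, 0), b), cons(cons(b, 0), cons(0, b))))), cons(cons(0, cons(g(cons(cons(0, 0), cons(0, 0)), b), 0)), cons(cons(0, b), cons(b, b))))  →  cons(cons(q(cons(cons(0, 0), b)), g(cons(cons(0, 0), 0), g(cons(cons(0, 0), b), cons(cons(b, 0), cons(0, b))))), cons(cons(0, cons(g(cons(cons(0, 0), cons(0, 0)), b), 0)), cons(cons(0, b), cons(b, b))))   [R1 at 1.1.1.1]
2. cons(cons(q(cons(cons(0, 0), b)), g(cons(cons(0, 0), 0), g(cons(cons(0, 0), b), cons(cons(b, 0), cons(0, b))))), cons(cons(0, cons(g(cons(cons(0, 0), cons(0, 0)), b), 0)), cons(cons(0, b), cons(b, b))))  →  cons(cons(b, g(cons(cons(0, 0), 0), g(cons(cons(0, 0), b), cons(cons(b, 0), cons(0, b))))), cons(cons(0, cons(g(cons(cons(0, 0), cons(0, 0)), b), 0)), cons(cons(0, b), cons(b, b))))   [R1 at 1.1]
3. cons(cons(b, g(cons(cons(0, 0), 0), g(cons(cons(0, 0), b), cons(cons(b, 0), cons(0, b))))), cons(cons(0, cons(g(cons(cons(0, 0), cons(0, 0)), b), 0)), cons(cons(0, b), cons(b, b))))  →  cons(cons(b, g(cons(cons(0, 0), b), cons(cons(b, 0), cons(0, b)))), cons(cons(0, cons(g(cons(cons(0, 0), cons(0, 0)), b), 0)), cons(cons(0, b), cons(b, b))))   [R2 at 1.2]
4. cons(cons(b, g(cons(cons(0, 0), b), cons(cons(b, 0), cons(0, b)))), cons(cons(0, cons(g(cons(cons(0, 0), cons(0, 0)), b), 0)), cons(cons(0, b), cons(b, b))))  →  cons(cons(b, cons(cons(b, 0), cons(0, b))), cons(cons(0, cons(g(cons(cons(0, 0), cons(0, 0)), b), 0)), cons(cons(0, b), cons(b, b))))   [R2 at 1.2]
5. cons(cons(b, cons(cons(b, 0), cons(0, b))), cons(cons(0, cons(g(cons(cons(0, 0), cons(0, 0)), b), 0)), cons(cons(0, b), cons(b, b))))  →  cons(cons(b, cons(cons(b, 0), cons(0, b))), cons(cons(0, cons(b, 0)), cons(cons(0, b), cons(b, b))))   [R2 at 2.1.2.1]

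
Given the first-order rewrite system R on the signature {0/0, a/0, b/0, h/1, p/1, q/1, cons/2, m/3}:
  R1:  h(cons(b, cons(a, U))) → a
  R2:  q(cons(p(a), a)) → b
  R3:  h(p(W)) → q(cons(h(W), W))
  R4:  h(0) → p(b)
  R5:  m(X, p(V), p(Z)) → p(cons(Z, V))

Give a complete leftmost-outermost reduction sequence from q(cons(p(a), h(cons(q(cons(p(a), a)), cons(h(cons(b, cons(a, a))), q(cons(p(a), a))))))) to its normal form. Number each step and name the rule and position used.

b

1. q(cons(p(a), h(cons(q(cons(p(a), a)), cons(h(cons(b, cons(a, a))), q(cons(p(a), a)))))))  →  q(cons(p(a), h(cons(b, cons(h(cons(b, cons(a, a))), q(cons(p(a), a)))))))   [R2 at 1.2.1.1]
2. q(cons(p(a), h(cons(b, cons(h(cons(b, cons(a, a))), q(cons(p(a), a)))))))  →  q(cons(p(a), h(cons(b, cons(a, q(cons(p(a), a)))))))   [R1 at 1.2.1.2.1]
3. q(cons(p(a), h(cons(b, cons(a, q(cons(p(a), a)))))))  →  q(cons(p(a), a))   [R1 at 1.2]
4. q(cons(p(a), a))  →  b   [R2 at ε]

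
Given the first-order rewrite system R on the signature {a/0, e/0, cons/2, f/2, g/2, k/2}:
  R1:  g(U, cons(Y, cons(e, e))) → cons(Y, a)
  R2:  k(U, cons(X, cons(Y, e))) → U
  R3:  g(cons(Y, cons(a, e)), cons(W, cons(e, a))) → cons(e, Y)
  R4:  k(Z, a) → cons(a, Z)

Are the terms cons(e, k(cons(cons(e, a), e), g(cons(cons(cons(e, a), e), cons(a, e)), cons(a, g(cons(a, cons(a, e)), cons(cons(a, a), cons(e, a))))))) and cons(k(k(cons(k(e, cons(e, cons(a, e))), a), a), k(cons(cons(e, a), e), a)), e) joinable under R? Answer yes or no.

no — NF(t₁) = cons(e, cons(cons(e, a), e)), NF(t₂) = cons(cons(a, cons(e, a)), e)

Reduce t₁ = cons(e, k(cons(cons(e, a), e), g(cons(cons(cons(e, a), e), cons(a, e)), cons(a, g(cons(a, cons(a, e)), cons(cons(a, a), cons(e, a))))))):
1. cons(e, k(cons(cons(e, a), e), g(cons(cons(cons(e, a), e), cons(a, e)), cons(a, g(cons(a, cons(a, e)), cons(cons(a, a), cons(e, a)))))))  →  cons(e, k(cons(cons(e, a), e), g(cons(cons(cons(e, a), e), cons(a, e)), cons(a, cons(e, a)))))   [R3 at 2.2.2.2]
2. cons(e, k(cons(cons(e, a), e), g(cons(cons(cons(e, a), e), cons(a, e)), cons(a, cons(e, a)))))  →  cons(e, k(cons(cons(e, a), e), cons(e, cons(cons(e, a), e))))   [R3 at 2.2]
3. cons(e, k(cons(cons(e, a), e), cons(e, cons(cons(e, a), e))))  →  cons(e, cons(cons(e, a), e))   [R2 at 2]

Reduce t₂ = cons(k(k(cons(k(e, cons(e, cons(a, e))), a), a), k(cons(cons(e, a), e), a)), e):
1. cons(k(k(cons(k(e, cons(e, cons(a, e))), a), a), k(cons(cons(e, a), e), a)), e)  →  cons(k(cons(a, cons(k(e, cons(e, cons(a, e))), a)), k(cons(cons(e, a), e), a)), e)   [R4 at 1.1]
2. cons(k(cons(a, cons(k(e, cons(e, cons(a, e))), a)), k(cons(cons(e, a), e), a)), e)  →  cons(k(cons(a, cons(e, a)), k(cons(cons(e, a), e), a)), e)   [R2 at 1.1.2.1]
3. cons(k(cons(a, cons(e, a)), k(cons(cons(e, a), e), a)), e)  →  cons(k(cons(a, cons(e, a)), cons(a, cons(cons(e, a), e))), e)   [R4 at 1.2]
4. cons(k(cons(a, cons(e, a)), cons(a, cons(cons(e, a), e))), e)  →  cons(cons(a, cons(e, a)), e)   [R2 at 1]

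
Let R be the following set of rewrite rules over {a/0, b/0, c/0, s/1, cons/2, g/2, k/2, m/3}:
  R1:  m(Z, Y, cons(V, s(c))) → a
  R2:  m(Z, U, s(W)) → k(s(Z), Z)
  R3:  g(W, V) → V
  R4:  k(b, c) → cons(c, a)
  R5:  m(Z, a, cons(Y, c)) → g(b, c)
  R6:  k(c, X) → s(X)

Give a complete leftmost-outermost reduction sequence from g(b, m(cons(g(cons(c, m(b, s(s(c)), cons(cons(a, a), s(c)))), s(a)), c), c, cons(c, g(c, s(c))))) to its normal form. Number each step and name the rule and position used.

a

1. g(b, m(cons(g(cons(c, m(b, s(s(c)), cons(cons(a, a), s(c)))), s(a)), c), c, cons(c, g(c, s(c)))))  →  m(cons(g(cons(c, m(b, s(s(c)), cons(cons(a, a), s(c)))), s(a)), c), c, cons(c, g(c, s(c))))   [R3 at ε]
2. m(cons(g(cons(c, m(b, s(s(c)), cons(cons(a, a), s(c)))), s(a)), c), c, cons(c, g(c, s(c))))  →  m(cons(s(a), c), c, cons(c, g(c, s(c))))   [R3 at 1.1]
3. m(cons(s(a), c), c, cons(c, g(c, s(c))))  →  m(cons(s(a), c), c, cons(c, s(c)))   [R3 at 3.2]
4. m(cons(s(a), c), c, cons(c, s(c)))  →  a   [R1 at ε]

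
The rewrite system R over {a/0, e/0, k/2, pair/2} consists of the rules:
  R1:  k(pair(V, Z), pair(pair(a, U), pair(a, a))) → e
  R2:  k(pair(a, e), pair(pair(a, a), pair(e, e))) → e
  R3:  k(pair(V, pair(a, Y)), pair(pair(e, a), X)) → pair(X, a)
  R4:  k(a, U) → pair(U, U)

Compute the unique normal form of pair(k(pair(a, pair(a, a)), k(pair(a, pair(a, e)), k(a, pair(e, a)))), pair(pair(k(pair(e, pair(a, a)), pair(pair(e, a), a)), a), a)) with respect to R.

pair(pair(a, a), pair(pair(pair(a, a), a), a))

1. pair(k(pair(a, pair(a, a)), k(pair(a, pair(a, e)), k(a, pair(e, a)))), pair(pair(k(pair(e, pair(a, a)), pair(pair(e, a), a)), a), a))  →  pair(k(pair(a, pair(a, a)), k(pair(a, pair(a, e)), pair(pair(e, a), pair(e, a)))), pair(pair(k(pair(e, pair(a, a)), pair(pair(e, a), a)), a), a))   [R4 at 1.2.2]
2. pair(k(pair(a, pair(a, a)), k(pair(a, pair(a, e)), pair(pair(e, a), pair(e, a)))), pair(pair(k(pair(e, pair(a, a)), pair(pair(e, a), a)), a), a))  →  pair(k(pair(a, pair(a, a)), pair(pair(e, a), a)), pair(pair(k(pair(e, pair(a, a)), pair(pair(e, a), a)), a), a))   [R3 at 1.2]
3. pair(k(pair(a, pair(a, a)), pair(pair(e, a), a)), pair(pair(k(pair(e, pair(a, a)), pair(pair(e, a), a)), a), a))  →  pair(pair(a, a), pair(pair(k(pair(e, pair(a, a)), pair(pair(e, a), a)), a), a))   [R3 at 1]
4. pair(pair(a, a), pair(pair(k(pair(e, pair(a, a)), pair(pair(e, a), a)), a), a))  →  pair(pair(a, a), pair(pair(pair(a, a), a), a))   [R3 at 2.1.1]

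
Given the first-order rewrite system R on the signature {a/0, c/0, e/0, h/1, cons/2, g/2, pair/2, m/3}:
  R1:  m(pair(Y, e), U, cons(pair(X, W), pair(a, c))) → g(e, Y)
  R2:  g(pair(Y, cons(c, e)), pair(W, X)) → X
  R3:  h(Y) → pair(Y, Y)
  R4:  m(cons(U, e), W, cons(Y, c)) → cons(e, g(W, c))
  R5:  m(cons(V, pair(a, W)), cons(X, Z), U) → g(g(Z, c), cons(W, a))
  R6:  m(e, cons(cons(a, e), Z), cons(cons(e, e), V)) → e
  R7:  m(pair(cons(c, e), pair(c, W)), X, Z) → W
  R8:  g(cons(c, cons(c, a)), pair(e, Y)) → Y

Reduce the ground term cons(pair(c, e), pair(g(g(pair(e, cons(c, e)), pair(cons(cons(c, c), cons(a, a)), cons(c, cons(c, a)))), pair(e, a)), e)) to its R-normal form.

cons(pair(c, e), pair(a, e))

1. cons(pair(c, e), pair(g(g(pair(e, cons(c, e)), pair(cons(cons(c, c), cons(a, a)), cons(c, cons(c, a)))), pair(e, a)), e))  →  cons(pair(c, e), pair(g(cons(c, cons(c, a)), pair(e, a)), e))   [R2 at 2.1.1]
2. cons(pair(c, e), pair(g(cons(c, cons(c, a)), pair(e, a)), e))  →  cons(pair(c, e), pair(a, e))   [R8 at 2.1]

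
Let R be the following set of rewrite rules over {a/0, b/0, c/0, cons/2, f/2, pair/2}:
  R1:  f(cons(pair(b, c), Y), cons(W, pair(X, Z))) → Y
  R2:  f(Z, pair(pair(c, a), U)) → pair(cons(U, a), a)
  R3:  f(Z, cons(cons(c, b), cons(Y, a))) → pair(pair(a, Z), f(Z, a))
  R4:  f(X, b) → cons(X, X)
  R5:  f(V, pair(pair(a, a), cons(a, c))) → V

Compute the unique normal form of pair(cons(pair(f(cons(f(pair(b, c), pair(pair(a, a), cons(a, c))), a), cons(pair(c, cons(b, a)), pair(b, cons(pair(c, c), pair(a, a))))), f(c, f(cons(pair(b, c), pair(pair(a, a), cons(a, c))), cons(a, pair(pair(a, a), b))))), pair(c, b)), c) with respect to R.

pair(cons(pair(a, c), pair(c, b)), c)

1. pair(cons(pair(f(cons(f(pair(b, c), pair(pair(a, a), cons(a, c))), a), cons(pair(c, cons(b, a)), pair(b, cons(pair(c, c), pair(a, a))))), f(c, f(cons(pair(b, c), pair(pair(a, a), cons(a, c))), cons(a, pair(pair(a, a), b))))), pair(c, b)), c)  →  pair(cons(pair(f(cons(pair(b, c), a), cons(pair(c, cons(b, a)), pair(b, cons(pair(c, c), pair(a, a))))), f(c, f(cons(pair(b, c), pair(pair(a, a), cons(a, c))), cons(a, pair(pair(a, a), b))))), pair(c, b)), c)   [R5 at 1.1.1.1.1]
2. pair(cons(pair(f(cons(pair(b, c), a), cons(pair(c, cons(b, a)), pair(b, cons(pair(c, c), pair(a, a))))), f(c, f(cons(pair(b, c), pair(pair(a, a), cons(a, c))), cons(a, pair(pair(a, a), b))))), pair(c, b)), c)  →  pair(cons(pair(a, f(c, f(cons(pair(b, c), pair(pair(a, a), cons(a, c))), cons(a, pair(pair(a, a), b))))), pair(c, b)), c)   [R1 at 1.1.1]
3. pair(cons(pair(a, f(c, f(cons(pair(b, c), pair(pair(a, a), cons(a, c))), cons(a, pair(pair(a, a), b))))), pair(c, b)), c)  →  pair(cons(pair(a, f(c, pair(pair(a, a), cons(a, c)))), pair(c, b)), c)   [R1 at 1.1.2.2]
4. pair(cons(pair(a, f(c, pair(pair(a, a), cons(a, c)))), pair(c, b)), c)  →  pair(cons(pair(a, c), pair(c, b)), c)   [R5 at 1.1.2]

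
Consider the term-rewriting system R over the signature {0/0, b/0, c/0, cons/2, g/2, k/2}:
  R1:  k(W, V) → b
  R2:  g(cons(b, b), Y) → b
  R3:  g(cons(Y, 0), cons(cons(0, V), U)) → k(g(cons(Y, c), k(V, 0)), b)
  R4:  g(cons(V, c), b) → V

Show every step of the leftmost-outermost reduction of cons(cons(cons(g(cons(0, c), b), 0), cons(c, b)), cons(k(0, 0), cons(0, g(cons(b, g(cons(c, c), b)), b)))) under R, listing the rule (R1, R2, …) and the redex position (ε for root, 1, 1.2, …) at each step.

1. cons(cons(cons(g(cons(0, c), b), 0), cons(c, b)), cons(k(0, 0), cons(0, g(cons(b, g(cons(c, c), b)), b))))  →  cons(cons(cons(0, 0), cons(c, b)), cons(k(0, 0), cons(0, g(cons(b, g(cons(c, c), b)), b))))   [R4 at 1.1.1]
2. cons(cons(cons(0, 0), cons(c, b)), cons(k(0, 0), cons(0, g(cons(b, g(cons(c, c), b)), b))))  →  cons(cons(cons(0, 0), cons(c, b)), cons(b, cons(0, g(cons(b, g(cons(c, c), b)), b))))   [R1 at 2.1]
3. cons(cons(cons(0, 0), cons(c, b)), cons(b, cons(0, g(cons(b, g(cons(c, c), b)), b))))  →  cons(cons(cons(0, 0), cons(c, b)), cons(b, cons(0, g(cons(b, c), b))))   [R4 at 2.2.2.1.2]
4. cons(cons(cons(0, 0), cons(c, b)), cons(b, cons(0, g(cons(b, c), b))))  →  cons(cons(cons(0, 0), cons(c, b)), cons(b, cons(0, b)))   [R4 at 2.2.2]

cons(cons(cons(0, 0), cons(c, b)), cons(b, cons(0, b)))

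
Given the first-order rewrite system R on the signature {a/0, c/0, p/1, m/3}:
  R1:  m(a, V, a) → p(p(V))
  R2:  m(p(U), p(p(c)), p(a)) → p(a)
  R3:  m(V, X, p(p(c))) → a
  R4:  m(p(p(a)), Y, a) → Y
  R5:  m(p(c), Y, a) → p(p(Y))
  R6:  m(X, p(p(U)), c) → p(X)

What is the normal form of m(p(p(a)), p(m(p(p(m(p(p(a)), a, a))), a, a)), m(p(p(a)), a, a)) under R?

1. m(p(p(a)), p(m(p(p(m(p(p(a)), a, a))), a, a)), m(p(p(a)), a, a))  →  m(p(p(a)), p(m(p(p(a)), a, a)), m(p(p(a)), a, a))   [R4 at 2.1.1.1.1]
2. m(p(p(a)), p(m(p(p(a)), a, a)), m(p(p(a)), a, a))  →  m(p(p(a)), p(a), m(p(p(a)), a, a))   [R4 at 2.1]
3. m(p(p(a)), p(a), m(p(p(a)), a, a))  →  m(p(p(a)), p(a), a)   [R4 at 3]
4. m(p(p(a)), p(a), a)  →  p(a)   [R4 at ε]

p(a)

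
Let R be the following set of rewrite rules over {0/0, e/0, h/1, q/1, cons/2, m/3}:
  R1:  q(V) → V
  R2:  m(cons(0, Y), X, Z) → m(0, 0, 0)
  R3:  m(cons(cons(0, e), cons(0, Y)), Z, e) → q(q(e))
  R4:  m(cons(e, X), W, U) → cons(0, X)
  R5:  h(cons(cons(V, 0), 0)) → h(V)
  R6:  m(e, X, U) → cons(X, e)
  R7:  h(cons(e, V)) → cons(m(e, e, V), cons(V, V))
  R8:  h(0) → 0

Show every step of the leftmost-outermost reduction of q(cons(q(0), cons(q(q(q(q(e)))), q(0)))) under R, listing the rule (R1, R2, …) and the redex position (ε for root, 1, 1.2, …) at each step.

cons(0, cons(e, 0))

1. q(cons(q(0), cons(q(q(q(q(e)))), q(0))))  →  cons(q(0), cons(q(q(q(q(e)))), q(0)))   [R1 at ε]
2. cons(q(0), cons(q(q(q(q(e)))), q(0)))  →  cons(0, cons(q(q(q(q(e)))), q(0)))   [R1 at 1]
3. cons(0, cons(q(q(q(q(e)))), q(0)))  →  cons(0, cons(q(q(q(e))), q(0)))   [R1 at 2.1]
4. cons(0, cons(q(q(q(e))), q(0)))  →  cons(0, cons(q(q(e)), q(0)))   [R1 at 2.1]
5. cons(0, cons(q(q(e)), q(0)))  →  cons(0, cons(q(e), q(0)))   [R1 at 2.1]
6. cons(0, cons(q(e), q(0)))  →  cons(0, cons(e, q(0)))   [R1 at 2.1]
7. cons(0, cons(e, q(0)))  →  cons(0, cons(e, 0))   [R1 at 2.2]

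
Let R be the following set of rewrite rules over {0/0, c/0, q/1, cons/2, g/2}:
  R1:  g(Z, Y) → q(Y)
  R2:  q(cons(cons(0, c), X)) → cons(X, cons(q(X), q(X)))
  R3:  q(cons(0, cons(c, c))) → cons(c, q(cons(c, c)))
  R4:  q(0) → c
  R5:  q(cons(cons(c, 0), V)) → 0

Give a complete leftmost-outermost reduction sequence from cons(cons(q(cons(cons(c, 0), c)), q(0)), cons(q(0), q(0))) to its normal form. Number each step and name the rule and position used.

1. cons(cons(q(cons(cons(c, 0), c)), q(0)), cons(q(0), q(0)))  →  cons(cons(0, q(0)), cons(q(0), q(0)))   [R5 at 1.1]
2. cons(cons(0, q(0)), cons(q(0), q(0)))  →  cons(cons(0, c), cons(q(0), q(0)))   [R4 at 1.2]
3. cons(cons(0, c), cons(q(0), q(0)))  →  cons(cons(0, c), cons(c, q(0)))   [R4 at 2.1]
4. cons(cons(0, c), cons(c, q(0)))  →  cons(cons(0, c), cons(c, c))   [R4 at 2.2]

cons(cons(0, c), cons(c, c))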